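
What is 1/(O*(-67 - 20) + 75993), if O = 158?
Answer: 1/62247 ≈ 1.6065e-5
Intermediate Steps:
1/(O*(-67 - 20) + 75993) = 1/(158*(-67 - 20) + 75993) = 1/(158*(-87) + 75993) = 1/(-13746 + 75993) = 1/62247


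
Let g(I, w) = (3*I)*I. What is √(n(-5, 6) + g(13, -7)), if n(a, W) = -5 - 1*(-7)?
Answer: √509 ≈ 22.561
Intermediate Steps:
g(I, w) = 3*I²
n(a, W) = 2 (n(a, W) = -5 + 7 = 2)
√(n(-5, 6) + g(13, -7)) = √(2 + 3*13²) = √(2 + 3*169) = √(2 + 507) = √509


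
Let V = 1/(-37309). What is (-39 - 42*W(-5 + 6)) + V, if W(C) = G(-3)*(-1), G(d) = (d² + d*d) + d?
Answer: 22049618/37309 ≈ 591.00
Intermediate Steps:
V = -1/37309 ≈ -2.6803e-5
G(d) = d + 2*d² (G(d) = (d² + d²) + d = 2*d² + d = d + 2*d²)
W(C) = -15 (W(C) = -3*(1 + 2*(-3))*(-1) = -3*(1 - 6)*(-1) = -3*(-5)*(-1) = 15*(-1) = -15)
(-39 - 42*W(-5 + 6)) + V = (-39 - 42*(-15)) - 1/37309 = (-39 + 630) - 1/37309 = 591 - 1/37309 = 22049618/37309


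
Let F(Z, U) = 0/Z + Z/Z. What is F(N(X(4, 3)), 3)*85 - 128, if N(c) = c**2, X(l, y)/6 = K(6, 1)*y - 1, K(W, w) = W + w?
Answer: -43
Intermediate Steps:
X(l, y) = -6 + 42*y (X(l, y) = 6*((6 + 1)*y - 1) = 6*(7*y - 1) = 6*(-1 + 7*y) = -6 + 42*y)
F(Z, U) = 1 (F(Z, U) = 0 + 1 = 1)
F(N(X(4, 3)), 3)*85 - 128 = 1*85 - 128 = 85 - 128 = -43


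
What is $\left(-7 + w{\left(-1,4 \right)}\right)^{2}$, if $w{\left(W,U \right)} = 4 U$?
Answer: $81$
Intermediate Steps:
$\left(-7 + w{\left(-1,4 \right)}\right)^{2} = \left(-7 + 4 \cdot 4\right)^{2} = \left(-7 + 16\right)^{2} = 9^{2} = 81$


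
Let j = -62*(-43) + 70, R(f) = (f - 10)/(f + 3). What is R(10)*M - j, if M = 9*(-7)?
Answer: -2736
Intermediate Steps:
M = -63
R(f) = (-10 + f)/(3 + f)
j = 2736 (j = 2666 + 70 = 2736)
R(10)*M - j = ((-10 + 10)/(3 + 10))*(-63) - 1*2736 = (0/13)*(-63) - 2736 = ((1/13)*0)*(-63) - 2736 = 0*(-63) - 2736 = 0 - 2736 = -2736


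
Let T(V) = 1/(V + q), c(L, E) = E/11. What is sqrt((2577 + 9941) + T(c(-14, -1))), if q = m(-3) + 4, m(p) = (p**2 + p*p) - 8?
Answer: sqrt(32559505)/51 ≈ 111.88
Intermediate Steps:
c(L, E) = E/11 (c(L, E) = E*(1/11) = E/11)
m(p) = -8 + 2*p**2 (m(p) = (p**2 + p**2) - 8 = 2*p**2 - 8 = -8 + 2*p**2)
q = 14 (q = (-8 + 2*(-3)**2) + 4 = (-8 + 2*9) + 4 = (-8 + 18) + 4 = 10 + 4 = 14)
T(V) = 1/(14 + V) (T(V) = 1/(V + 14) = 1/(14 + V))
sqrt((2577 + 9941) + T(c(-14, -1))) = sqrt((2577 + 9941) + 1/(14 + (1/11)*(-1))) = sqrt(12518 + 1/(14 - 1/11)) = sqrt(12518 + 1/(153/11)) = sqrt(12518 + 11/153) = sqrt(1915265/153) = sqrt(32559505)/51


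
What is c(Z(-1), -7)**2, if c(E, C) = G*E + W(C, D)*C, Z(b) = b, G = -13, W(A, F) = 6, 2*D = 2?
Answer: 841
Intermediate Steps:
D = 1 (D = (1/2)*2 = 1)
c(E, C) = -13*E + 6*C
c(Z(-1), -7)**2 = (-13*(-1) + 6*(-7))**2 = (13 - 42)**2 = (-29)**2 = 841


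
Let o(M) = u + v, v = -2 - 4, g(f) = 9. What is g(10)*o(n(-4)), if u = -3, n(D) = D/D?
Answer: -81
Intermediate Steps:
n(D) = 1
v = -6
o(M) = -9 (o(M) = -3 - 6 = -9)
g(10)*o(n(-4)) = 9*(-9) = -81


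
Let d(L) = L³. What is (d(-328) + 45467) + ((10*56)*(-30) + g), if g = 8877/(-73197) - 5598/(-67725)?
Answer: -6473618558830672/183602475 ≈ -3.5259e+7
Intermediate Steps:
g = -7090297/183602475 (g = 8877*(-1/73197) - 5598*(-1/67725) = -2959/24399 + 622/7525 = -7090297/183602475 ≈ -0.038618)
(d(-328) + 45467) + ((10*56)*(-30) + g) = ((-328)³ + 45467) + ((10*56)*(-30) - 7090297/183602475) = (-35287552 + 45467) + (560*(-30) - 7090297/183602475) = -35242085 + (-16800 - 7090297/183602475) = -35242085 - 3084528670297/183602475 = -6473618558830672/183602475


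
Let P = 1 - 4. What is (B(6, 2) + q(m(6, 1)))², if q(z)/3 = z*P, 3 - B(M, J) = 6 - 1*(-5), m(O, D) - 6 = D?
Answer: 5041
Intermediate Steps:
P = -3
m(O, D) = 6 + D
B(M, J) = -8 (B(M, J) = 3 - (6 - 1*(-5)) = 3 - (6 + 5) = 3 - 1*11 = 3 - 11 = -8)
q(z) = -9*z (q(z) = 3*(z*(-3)) = 3*(-3*z) = -9*z)
(B(6, 2) + q(m(6, 1)))² = (-8 - 9*(6 + 1))² = (-8 - 9*7)² = (-8 - 63)² = (-71)² = 5041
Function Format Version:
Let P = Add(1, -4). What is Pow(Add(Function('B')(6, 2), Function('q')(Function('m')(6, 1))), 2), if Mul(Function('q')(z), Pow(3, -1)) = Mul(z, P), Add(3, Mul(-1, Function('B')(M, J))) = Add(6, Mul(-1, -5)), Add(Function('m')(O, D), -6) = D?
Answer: 5041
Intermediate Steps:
P = -3
Function('m')(O, D) = Add(6, D)
Function('B')(M, J) = -8 (Function('B')(M, J) = Add(3, Mul(-1, Add(6, Mul(-1, -5)))) = Add(3, Mul(-1, Add(6, 5))) = Add(3, Mul(-1, 11)) = Add(3, -11) = -8)
Function('q')(z) = Mul(-9, z) (Function('q')(z) = Mul(3, Mul(z, -3)) = Mul(3, Mul(-3, z)) = Mul(-9, z))
Pow(Add(Function('B')(6, 2), Function('q')(Function('m')(6, 1))), 2) = Pow(Add(-8, Mul(-9, Add(6, 1))), 2) = Pow(Add(-8, Mul(-9, 7)), 2) = Pow(Add(-8, -63), 2) = Pow(-71, 2) = 5041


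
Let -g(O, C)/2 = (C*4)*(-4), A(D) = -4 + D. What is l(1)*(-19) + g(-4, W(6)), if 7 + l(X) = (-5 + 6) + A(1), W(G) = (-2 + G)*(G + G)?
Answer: 1707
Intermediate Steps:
W(G) = 2*G*(-2 + G) (W(G) = (-2 + G)*(2*G) = 2*G*(-2 + G))
l(X) = -9 (l(X) = -7 + ((-5 + 6) + (-4 + 1)) = -7 + (1 - 3) = -7 - 2 = -9)
g(O, C) = 32*C (g(O, C) = -2*C*4*(-4) = -2*4*C*(-4) = -(-32)*C = 32*C)
l(1)*(-19) + g(-4, W(6)) = -9*(-19) + 32*(2*6*(-2 + 6)) = 171 + 32*(2*6*4) = 171 + 32*48 = 171 + 1536 = 1707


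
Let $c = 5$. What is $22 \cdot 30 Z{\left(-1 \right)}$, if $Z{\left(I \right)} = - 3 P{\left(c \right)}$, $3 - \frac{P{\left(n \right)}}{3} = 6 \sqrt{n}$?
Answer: $-17820 + 35640 \sqrt{5} \approx 61873.0$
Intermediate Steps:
$P{\left(n \right)} = 9 - 18 \sqrt{n}$ ($P{\left(n \right)} = 9 - 3 \cdot 6 \sqrt{n} = 9 - 18 \sqrt{n}$)
$Z{\left(I \right)} = -27 + 54 \sqrt{5}$ ($Z{\left(I \right)} = - 3 \left(9 - 18 \sqrt{5}\right) = -27 + 54 \sqrt{5}$)
$22 \cdot 30 Z{\left(-1 \right)} = 22 \cdot 30 \left(-27 + 54 \sqrt{5}\right) = 660 \left(-27 + 54 \sqrt{5}\right) = -17820 + 35640 \sqrt{5}$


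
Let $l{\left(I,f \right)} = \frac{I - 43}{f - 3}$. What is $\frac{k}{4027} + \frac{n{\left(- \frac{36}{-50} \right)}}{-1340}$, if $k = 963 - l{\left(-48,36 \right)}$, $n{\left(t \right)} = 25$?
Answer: $\frac{7876705}{35614788} \approx 0.22116$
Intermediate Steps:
$l{\left(I,f \right)} = \frac{-43 + I}{-3 + f}$
$k = \frac{31870}{33}$ ($k = 963 - \frac{-43 - 48}{-3 + 36} = 963 - \frac{1}{33} \left(-91\right) = 963 - - \frac{91}{33} = 963 + \frac{91}{33} = \frac{31870}{33} \approx 965.76$)
$\frac{k}{4027} + \frac{n{\left(- \frac{36}{-50} \right)}}{-1340} = \frac{31870}{33 \cdot 4027} + \frac{25}{-1340} = \frac{31870}{33} \cdot \frac{1}{4027} + 25 \left(- \frac{1}{1340}\right) = \frac{31870}{132891} - \frac{5}{268} = \frac{7876705}{35614788}$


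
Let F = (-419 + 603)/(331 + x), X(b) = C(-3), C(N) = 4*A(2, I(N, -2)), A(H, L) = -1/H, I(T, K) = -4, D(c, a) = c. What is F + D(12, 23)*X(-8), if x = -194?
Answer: -3104/137 ≈ -22.657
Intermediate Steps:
C(N) = -2 (C(N) = 4*(-1/2) = 4*(-1*½) = 4*(-½) = -2)
X(b) = -2
F = 184/137 (F = (-419 + 603)/(331 - 194) = 184/137 ≈ 1.3431)
F + D(12, 23)*X(-8) = 184/137 + 12*(-2) = 184/137 - 24 = -3104/137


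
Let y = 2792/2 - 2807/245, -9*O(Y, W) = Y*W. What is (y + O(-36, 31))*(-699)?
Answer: -36906501/35 ≈ -1.0545e+6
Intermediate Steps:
O(Y, W) = -W*Y/9 (O(Y, W) = -Y*W/9 = -W*Y/9)
y = 48459/35 (y = 2792*(½) - 2807*1/245 = 1396 - 401/35 = 48459/35 ≈ 1384.5)
(y + O(-36, 31))*(-699) = (48459/35 - ⅑*31*(-36))*(-699) = (48459/35 + 124)*(-699) = (52799/35)*(-699) = -36906501/35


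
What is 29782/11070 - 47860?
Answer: -264890209/5535 ≈ -47857.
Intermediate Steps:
29782/11070 - 47860 = 29782*(1/11070) - 47860 = 14891/5535 - 47860 = -264890209/5535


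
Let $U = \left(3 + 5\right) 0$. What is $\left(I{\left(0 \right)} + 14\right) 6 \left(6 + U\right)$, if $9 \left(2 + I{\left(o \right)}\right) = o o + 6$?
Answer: $456$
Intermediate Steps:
$U = 0$ ($U = 8 \cdot 0 = 0$)
$I{\left(o \right)} = - \frac{4}{3} + \frac{o^{2}}{9}$ ($I{\left(o \right)} = -2 + \frac{o o + 6}{9} = -2 + \frac{o^{2} + 6}{9} = -2 + \frac{6 + o^{2}}{9} = -2 + \left(\frac{2}{3} + \frac{o^{2}}{9}\right) = - \frac{4}{3} + \frac{o^{2}}{9}$)
$\left(I{\left(0 \right)} + 14\right) 6 \left(6 + U\right) = \left(\left(- \frac{4}{3} + \frac{0^{2}}{9}\right) + 14\right) 6 \left(6 + 0\right) = \left(\left(- \frac{4}{3} + \frac{1}{9} \cdot 0\right) + 14\right) 6 \cdot 6 = \left(\left(- \frac{4}{3} + 0\right) + 14\right) 36 = \left(- \frac{4}{3} + 14\right) 36 = \frac{38}{3} \cdot 36 = 456$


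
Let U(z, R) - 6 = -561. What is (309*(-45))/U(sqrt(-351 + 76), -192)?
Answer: 927/37 ≈ 25.054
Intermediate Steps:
U(z, R) = -555 (U(z, R) = 6 - 561 = -555)
(309*(-45))/U(sqrt(-351 + 76), -192) = (309*(-45))/(-555) = -13905*(-1/555) = 927/37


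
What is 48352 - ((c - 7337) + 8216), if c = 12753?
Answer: 34720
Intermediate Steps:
48352 - ((c - 7337) + 8216) = 48352 - ((12753 - 7337) + 8216) = 48352 - (5416 + 8216) = 48352 - 1*13632 = 48352 - 13632 = 34720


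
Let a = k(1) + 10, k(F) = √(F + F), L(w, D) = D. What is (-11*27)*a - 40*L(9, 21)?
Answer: -3810 - 297*√2 ≈ -4230.0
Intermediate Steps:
k(F) = √2*√F (k(F) = √(2*F) = √2*√F)
a = 10 + √2 (a = √2*√1 + 10 = √2*1 + 10 = √2 + 10 = 10 + √2 ≈ 11.414)
(-11*27)*a - 40*L(9, 21) = (-11*27)*(10 + √2) - 40*21 = -297*(10 + √2) - 840 = (-2970 - 297*√2) - 840 = -3810 - 297*√2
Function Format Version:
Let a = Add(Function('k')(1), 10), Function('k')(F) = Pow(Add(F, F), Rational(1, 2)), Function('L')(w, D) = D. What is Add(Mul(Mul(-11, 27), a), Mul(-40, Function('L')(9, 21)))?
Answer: Add(-3810, Mul(-297, Pow(2, Rational(1, 2)))) ≈ -4230.0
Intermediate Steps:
Function('k')(F) = Mul(Pow(2, Rational(1, 2)), Pow(F, Rational(1, 2))) (Function('k')(F) = Pow(Mul(2, F), Rational(1, 2)) = Mul(Pow(2, Rational(1, 2)), Pow(F, Rational(1, 2))))
a = Add(10, Pow(2, Rational(1, 2))) (a = Add(Mul(Pow(2, Rational(1, 2)), Pow(1, Rational(1, 2))), 10) = Add(Mul(Pow(2, Rational(1, 2)), 1), 10) = Add(Pow(2, Rational(1, 2)), 10) = Add(10, Pow(2, Rational(1, 2))) ≈ 11.414)
Add(Mul(Mul(-11, 27), a), Mul(-40, Function('L')(9, 21))) = Add(Mul(Mul(-11, 27), Add(10, Pow(2, Rational(1, 2)))), Mul(-40, 21)) = Add(Mul(-297, Add(10, Pow(2, Rational(1, 2)))), -840) = Add(Add(-2970, Mul(-297, Pow(2, Rational(1, 2)))), -840) = Add(-3810, Mul(-297, Pow(2, Rational(1, 2))))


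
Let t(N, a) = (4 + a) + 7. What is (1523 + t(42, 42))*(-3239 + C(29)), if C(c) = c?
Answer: -5058960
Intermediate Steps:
t(N, a) = 11 + a
(1523 + t(42, 42))*(-3239 + C(29)) = (1523 + (11 + 42))*(-3239 + 29) = (1523 + 53)*(-3210) = 1576*(-3210) = -5058960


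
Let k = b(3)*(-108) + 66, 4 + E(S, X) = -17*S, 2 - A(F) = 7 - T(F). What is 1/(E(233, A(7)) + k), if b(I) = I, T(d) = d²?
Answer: -1/4223 ≈ -0.00023680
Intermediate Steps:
A(F) = -5 + F² (A(F) = 2 - (7 - F²) = 2 + (-7 + F²) = -5 + F²)
E(S, X) = -4 - 17*S
k = -258 (k = 3*(-108) + 66 = -324 + 66 = -258)
1/(E(233, A(7)) + k) = 1/((-4 - 17*233) - 258) = 1/((-4 - 3961) - 258) = 1/(-3965 - 258) = 1/(-4223) = -1/4223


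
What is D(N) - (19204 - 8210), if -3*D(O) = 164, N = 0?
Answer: -33146/3 ≈ -11049.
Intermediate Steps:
D(O) = -164/3 (D(O) = -1/3*164 = -164/3)
D(N) - (19204 - 8210) = -164/3 - (19204 - 8210) = -164/3 - 1*10994 = -164/3 - 10994 = -33146/3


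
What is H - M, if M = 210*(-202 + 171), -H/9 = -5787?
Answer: 58593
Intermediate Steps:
H = 52083 (H = -9*(-5787) = 52083)
M = -6510 (M = 210*(-31) = -6510)
H - M = 52083 - 1*(-6510) = 52083 + 6510 = 58593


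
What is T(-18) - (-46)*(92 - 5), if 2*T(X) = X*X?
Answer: 4164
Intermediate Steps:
T(X) = X**2/2 (T(X) = (X*X)/2 = X**2/2)
T(-18) - (-46)*(92 - 5) = (1/2)*(-18)**2 - (-46)*(92 - 5) = (1/2)*324 - (-46)*87 = 162 - 1*(-4002) = 162 + 4002 = 4164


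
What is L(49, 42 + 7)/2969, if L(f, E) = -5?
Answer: -5/2969 ≈ -0.0016841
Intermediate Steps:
L(49, 42 + 7)/2969 = -5/2969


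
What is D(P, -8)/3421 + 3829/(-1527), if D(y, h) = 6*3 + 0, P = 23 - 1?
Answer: -13071523/5223867 ≈ -2.5023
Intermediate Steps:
P = 22
D(y, h) = 18 (D(y, h) = 18 + 0 = 18)
D(P, -8)/3421 + 3829/(-1527) = 18/3421 + 3829/(-1527) = 18*(1/3421) + 3829*(-1/1527) = 18/3421 - 3829/1527 = -13071523/5223867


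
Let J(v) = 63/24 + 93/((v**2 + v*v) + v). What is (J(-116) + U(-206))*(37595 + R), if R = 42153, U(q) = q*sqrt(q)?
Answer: 936141835/4466 - 16428088*I*sqrt(206) ≈ 2.0962e+5 - 2.3579e+8*I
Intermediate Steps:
U(q) = q**(3/2)
J(v) = 21/8 + 93/(v + 2*v**2) (J(v) = 63*(1/24) + 93/((v**2 + v**2) + v) = 21/8 + 93/(2*v**2 + v) = 21/8 + 93/(v + 2*v**2))
(J(-116) + U(-206))*(37595 + R) = ((3/8)*(248 + 7*(-116) + 14*(-116)**2)/(-116*(1 + 2*(-116))) + (-206)**(3/2))*(37595 + 42153) = ((3/8)*(-1/116)*(248 - 812 + 14*13456)/(1 - 232) - 206*I*sqrt(206))*79748 = ((3/8)*(-1/116)*(248 - 812 + 188384)/(-231) - 206*I*sqrt(206))*79748 = ((3/8)*(-1/116)*(-1/231)*187820 - 206*I*sqrt(206))*79748 = (46955/17864 - 206*I*sqrt(206))*79748 = 936141835/4466 - 16428088*I*sqrt(206)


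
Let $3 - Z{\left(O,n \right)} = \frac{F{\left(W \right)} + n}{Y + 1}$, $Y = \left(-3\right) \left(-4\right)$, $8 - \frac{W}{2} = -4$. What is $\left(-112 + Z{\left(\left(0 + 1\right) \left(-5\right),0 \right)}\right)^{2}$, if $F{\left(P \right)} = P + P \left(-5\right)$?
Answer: $\frac{1745041}{169} \approx 10326.0$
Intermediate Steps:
$W = 24$ ($W = 16 - -8 = 16 + 8 = 24$)
$Y = 12$
$F{\left(P \right)} = - 4 P$ ($F{\left(P \right)} = P - 5 P = - 4 P$)
$Z{\left(O,n \right)} = \frac{135}{13} - \frac{n}{13}$ ($Z{\left(O,n \right)} = 3 - \frac{\left(-4\right) 24 + n}{12 + 1} = 3 - \frac{-96 + n}{13} = 3 - \left(-96 + n\right) \frac{1}{13} = 3 - \left(- \frac{96}{13} + \frac{n}{13}\right) = \frac{135}{13} - \frac{n}{13}$)
$\left(-112 + Z{\left(\left(0 + 1\right) \left(-5\right),0 \right)}\right)^{2} = \left(-112 + \left(\frac{135}{13} - 0\right)\right)^{2} = \left(-112 + \left(\frac{135}{13} + 0\right)\right)^{2} = \left(-112 + \frac{135}{13}\right)^{2} = \left(- \frac{1321}{13}\right)^{2} = \frac{1745041}{169}$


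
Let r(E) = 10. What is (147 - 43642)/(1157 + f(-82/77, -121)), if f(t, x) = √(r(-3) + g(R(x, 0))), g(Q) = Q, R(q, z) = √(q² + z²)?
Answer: -50323715/1338518 + 43495*√131/1338518 ≈ -37.225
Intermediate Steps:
f(t, x) = √(10 + √(x²)) (f(t, x) = √(10 + √(x² + 0²)) = √(10 + √(x² + 0)) = √(10 + √(x²)))
(147 - 43642)/(1157 + f(-82/77, -121)) = (147 - 43642)/(1157 + √(10 + √((-121)²))) = -43495/(1157 + √(10 + √14641)) = -43495/(1157 + √(10 + 121)) = -43495/(1157 + √131)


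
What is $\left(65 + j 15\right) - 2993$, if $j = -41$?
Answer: $-3543$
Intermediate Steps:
$\left(65 + j 15\right) - 2993 = \left(65 - 615\right) - 2993 = -550 - 2993 = -3543$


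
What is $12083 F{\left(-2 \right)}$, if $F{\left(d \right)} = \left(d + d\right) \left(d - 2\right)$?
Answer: $193328$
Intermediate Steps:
$F{\left(d \right)} = 2 d \left(-2 + d\right)$
$12083 F{\left(-2 \right)} = 12083 \cdot 2 \left(-2\right) \left(-2 - 2\right) = 12083 \cdot 2 \left(-2\right) \left(-4\right) = 12083 \cdot 16 = 193328$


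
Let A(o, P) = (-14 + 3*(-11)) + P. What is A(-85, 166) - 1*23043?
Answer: -22924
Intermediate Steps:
A(o, P) = -47 + P (A(o, P) = (-14 - 33) + P = -47 + P)
A(-85, 166) - 1*23043 = (-47 + 166) - 1*23043 = 119 - 23043 = -22924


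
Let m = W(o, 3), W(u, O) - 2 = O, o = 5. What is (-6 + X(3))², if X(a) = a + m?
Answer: 4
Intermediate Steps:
W(u, O) = 2 + O
m = 5 (m = 2 + 3 = 5)
X(a) = 5 + a (X(a) = a + 5 = 5 + a)
(-6 + X(3))² = (-6 + (5 + 3))² = (-6 + 8)² = 2² = 4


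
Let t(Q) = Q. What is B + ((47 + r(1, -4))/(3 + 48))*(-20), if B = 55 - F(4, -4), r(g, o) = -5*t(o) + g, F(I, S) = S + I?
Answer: 85/3 ≈ 28.333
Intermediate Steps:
F(I, S) = I + S
r(g, o) = g - 5*o (r(g, o) = -5*o + g = g - 5*o)
B = 55 (B = 55 - (4 - 4) = 55 - 1*0 = 55 + 0 = 55)
B + ((47 + r(1, -4))/(3 + 48))*(-20) = 55 + ((47 + (1 - 5*(-4)))/(3 + 48))*(-20) = 55 + ((47 + (1 + 20))/51)*(-20) = 55 + ((47 + 21)*(1/51))*(-20) = 55 + (68*(1/51))*(-20) = 55 + (4/3)*(-20) = 55 - 80/3 = 85/3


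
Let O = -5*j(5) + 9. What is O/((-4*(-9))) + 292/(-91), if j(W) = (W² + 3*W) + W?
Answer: -838/91 ≈ -9.2088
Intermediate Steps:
j(W) = W² + 4*W
O = -216 (O = -25*(4 + 5) + 9 = -25*9 + 9 = -5*45 + 9 = -225 + 9 = -216)
O/((-4*(-9))) + 292/(-91) = -216/((-4*(-9))) + 292/(-91) = -216/36 + 292*(-1/91) = -216*1/36 - 292/91 = -6 - 292/91 = -838/91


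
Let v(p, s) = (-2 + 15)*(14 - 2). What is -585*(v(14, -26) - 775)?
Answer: 362115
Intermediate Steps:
v(p, s) = 156 (v(p, s) = 13*12 = 156)
-585*(v(14, -26) - 775) = -585*(156 - 775) = -585*(-619) = 362115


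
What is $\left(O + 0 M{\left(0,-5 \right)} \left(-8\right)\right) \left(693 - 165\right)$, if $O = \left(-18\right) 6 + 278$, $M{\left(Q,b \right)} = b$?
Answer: $89760$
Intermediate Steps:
$O = 170$ ($O = -108 + 278 = 170$)
$\left(O + 0 M{\left(0,-5 \right)} \left(-8\right)\right) \left(693 - 165\right) = \left(170 + 0 \left(-5\right) \left(-8\right)\right) \left(693 - 165\right) = \left(170 + 0 \left(-8\right)\right) 528 = \left(170 + 0\right) 528 = 170 \cdot 528 = 89760$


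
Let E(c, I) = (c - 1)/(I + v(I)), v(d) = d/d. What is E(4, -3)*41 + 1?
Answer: -121/2 ≈ -60.500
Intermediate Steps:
v(d) = 1
E(c, I) = (-1 + c)/(1 + I) (E(c, I) = (c - 1)/(I + 1) = (-1 + c)/(1 + I))
E(4, -3)*41 + 1 = ((-1 + 4)/(1 - 3))*41 + 1 = (3/(-2))*41 + 1 = -½*3*41 + 1 = -3/2*41 + 1 = -123/2 + 1 = -121/2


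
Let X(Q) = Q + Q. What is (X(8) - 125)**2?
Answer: 11881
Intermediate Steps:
X(Q) = 2*Q
(X(8) - 125)**2 = (2*8 - 125)**2 = (16 - 125)**2 = (-109)**2 = 11881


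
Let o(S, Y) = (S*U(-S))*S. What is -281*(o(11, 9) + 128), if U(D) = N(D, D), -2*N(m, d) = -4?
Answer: -103970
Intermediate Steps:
N(m, d) = 2 (N(m, d) = -½*(-4) = 2)
U(D) = 2
o(S, Y) = 2*S² (o(S, Y) = (S*2)*S = (2*S)*S = 2*S²)
-281*(o(11, 9) + 128) = -281*(2*11² + 128) = -281*(2*121 + 128) = -281*(242 + 128) = -281*370 = -103970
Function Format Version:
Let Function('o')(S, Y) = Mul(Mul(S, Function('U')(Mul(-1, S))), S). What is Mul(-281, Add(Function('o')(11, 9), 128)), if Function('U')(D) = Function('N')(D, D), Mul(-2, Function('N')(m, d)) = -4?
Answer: -103970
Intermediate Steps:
Function('N')(m, d) = 2 (Function('N')(m, d) = Mul(Rational(-1, 2), -4) = 2)
Function('U')(D) = 2
Function('o')(S, Y) = Mul(2, Pow(S, 2)) (Function('o')(S, Y) = Mul(Mul(S, 2), S) = Mul(Mul(2, S), S) = Mul(2, Pow(S, 2)))
Mul(-281, Add(Function('o')(11, 9), 128)) = Mul(-281, Add(Mul(2, Pow(11, 2)), 128)) = Mul(-281, Add(Mul(2, 121), 128)) = Mul(-281, Add(242, 128)) = Mul(-281, 370) = -103970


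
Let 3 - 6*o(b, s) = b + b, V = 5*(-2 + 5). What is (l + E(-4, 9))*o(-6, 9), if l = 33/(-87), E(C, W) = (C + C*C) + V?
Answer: 1930/29 ≈ 66.552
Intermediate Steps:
V = 15 (V = 5*3 = 15)
E(C, W) = 15 + C + C² (E(C, W) = (C + C*C) + 15 = (C + C²) + 15 = 15 + C + C²)
l = -11/29 (l = 33*(-1/87) = -11/29 ≈ -0.37931)
o(b, s) = ½ - b/3 (o(b, s) = ½ - (b + b)/6 = ½ - b/3)
(l + E(-4, 9))*o(-6, 9) = (-11/29 + (15 - 4 + (-4)²))*(½ - ⅓*(-6)) = (-11/29 + (15 - 4 + 16))*(½ + 2) = (-11/29 + 27)*(5/2) = (772/29)*(5/2) = 1930/29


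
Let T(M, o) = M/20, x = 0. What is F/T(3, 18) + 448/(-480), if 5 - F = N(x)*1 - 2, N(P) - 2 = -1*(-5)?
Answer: -14/15 ≈ -0.93333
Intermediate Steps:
N(P) = 7 (N(P) = 2 - 1*(-5) = 2 + 5 = 7)
T(M, o) = M/20 (T(M, o) = M*(1/20) = M/20)
F = 0 (F = 5 - (7*1 - 2) = 5 - (7 - 2) = 5 - 1*5 = 5 - 5 = 0)
F/T(3, 18) + 448/(-480) = 0/(((1/20)*3)) + 448/(-480) = 0/(3/20) + 448*(-1/480) = 0*(20/3) - 14/15 = 0 - 14/15 = -14/15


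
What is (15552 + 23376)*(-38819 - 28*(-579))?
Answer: -880045296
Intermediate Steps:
(15552 + 23376)*(-38819 - 28*(-579)) = 38928*(-38819 + 16212) = 38928*(-22607) = -880045296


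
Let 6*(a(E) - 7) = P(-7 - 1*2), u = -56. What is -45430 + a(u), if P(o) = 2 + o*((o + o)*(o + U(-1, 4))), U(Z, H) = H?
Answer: -136673/3 ≈ -45558.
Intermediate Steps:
P(o) = 2 + 2*o²*(4 + o) (P(o) = 2 + o*((o + o)*(o + 4)) = 2 + o*((2*o)*(4 + o)) = 2 + o*(2*o*(4 + o)) = 2 + 2*o²*(4 + o))
a(E) = -383/3 (a(E) = 7 + (2 + 2*(-7 - 1*2)³ + 8*(-7 - 1*2)²)/6 = 7 + (2 + 2*(-7 - 2)³ + 8*(-7 - 2)²)/6 = 7 + (2 + 2*(-9)³ + 8*(-9)²)/6 = 7 + (2 + 2*(-729) + 8*81)/6 = 7 + (2 - 1458 + 648)/6 = 7 + (⅙)*(-808) = 7 - 404/3 = -383/3)
-45430 + a(u) = -45430 - 383/3 = -136673/3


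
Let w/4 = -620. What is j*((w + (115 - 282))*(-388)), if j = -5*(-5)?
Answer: 25675900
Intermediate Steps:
w = -2480 (w = 4*(-620) = -2480)
j = 25
j*((w + (115 - 282))*(-388)) = 25*((-2480 + (115 - 282))*(-388)) = 25*((-2480 - 167)*(-388)) = 25*(-2647*(-388)) = 25*1027036 = 25675900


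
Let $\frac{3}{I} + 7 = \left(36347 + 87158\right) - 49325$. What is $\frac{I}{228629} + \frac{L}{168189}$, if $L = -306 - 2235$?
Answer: $- \frac{2051929932830}{135817413425353} \approx -0.015108$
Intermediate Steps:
$L = -2541$ ($L = -306 - 2235 = -2541$)
$I = \frac{3}{74173}$ ($I = \frac{3}{-7 + \left(\left(36347 + 87158\right) - 49325\right)} = \frac{3}{-7 + \left(123505 - 49325\right)} = \frac{3}{-7 + 74180} = \frac{3}{74173} \approx 4.0446 \cdot 10^{-5}$)
$\frac{I}{228629} + \frac{L}{168189} = \frac{3}{74173 \cdot 228629} - \frac{2541}{168189} = \frac{3}{74173} \cdot \frac{1}{228629} - \frac{121}{8009} = \frac{3}{16958098817} - \frac{121}{8009} = - \frac{2051929932830}{135817413425353}$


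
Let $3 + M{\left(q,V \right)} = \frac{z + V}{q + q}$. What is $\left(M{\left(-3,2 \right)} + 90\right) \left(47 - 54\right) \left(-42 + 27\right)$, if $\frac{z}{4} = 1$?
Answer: $9030$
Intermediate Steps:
$z = 4$ ($z = 4 \cdot 1 = 4$)
$M{\left(q,V \right)} = -3 + \frac{4 + V}{2 q}$ ($M{\left(q,V \right)} = -3 + \frac{4 + V}{q + q} = -3 + \frac{4 + V}{2 q}$)
$\left(M{\left(-3,2 \right)} + 90\right) \left(47 - 54\right) \left(-42 + 27\right) = \left(\frac{4 + 2 - -18}{2 \left(-3\right)} + 90\right) \left(47 - 54\right) \left(-42 + 27\right) = \left(\frac{1}{2} \left(- \frac{1}{3}\right) \left(4 + 2 + 18\right) + 90\right) \left(\left(-7\right) \left(-15\right)\right) = \left(\frac{1}{2} \left(- \frac{1}{3}\right) 24 + 90\right) 105 = \left(-4 + 90\right) 105 = 86 \cdot 105 = 9030$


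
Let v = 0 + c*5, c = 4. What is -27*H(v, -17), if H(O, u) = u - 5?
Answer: 594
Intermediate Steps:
v = 20 (v = 0 + 4*5 = 0 + 20 = 20)
H(O, u) = -5 + u
-27*H(v, -17) = -27*(-5 - 17) = -27*(-22) = 594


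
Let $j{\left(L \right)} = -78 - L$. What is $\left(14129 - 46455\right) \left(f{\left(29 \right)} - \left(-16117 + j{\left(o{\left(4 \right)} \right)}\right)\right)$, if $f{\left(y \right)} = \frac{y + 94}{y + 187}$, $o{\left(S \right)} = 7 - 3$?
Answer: $- \frac{18852022147}{36} \approx -5.2367 \cdot 10^{8}$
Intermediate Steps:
$o{\left(S \right)} = 4$
$f{\left(y \right)} = \frac{94 + y}{187 + y}$
$\left(14129 - 46455\right) \left(f{\left(29 \right)} - \left(-16117 + j{\left(o{\left(4 \right)} \right)}\right)\right) = \left(14129 - 46455\right) \left(\frac{94 + 29}{187 + 29} + \left(16117 - \left(-78 - 4\right)\right)\right) = - 32326 \left(\frac{1}{216} \cdot 123 + \left(16117 - \left(-78 - 4\right)\right)\right) = - 32326 \left(\frac{1}{216} \cdot 123 + \left(16117 - -82\right)\right) = - 32326 \left(\frac{41}{72} + \left(16117 + 82\right)\right) = - 32326 \left(\frac{41}{72} + 16199\right) = \left(-32326\right) \frac{1166369}{72} = - \frac{18852022147}{36}$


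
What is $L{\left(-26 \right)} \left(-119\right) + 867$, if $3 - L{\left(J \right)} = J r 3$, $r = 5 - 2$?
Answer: $-27336$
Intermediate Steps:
$r = 3$
$L{\left(J \right)} = 3 - 9 J$ ($L{\left(J \right)} = 3 - J 3 \cdot 3 = 3 - 3 J 3 = 3 - 9 J$)
$L{\left(-26 \right)} \left(-119\right) + 867 = \left(3 - -234\right) \left(-119\right) + 867 = \left(3 + 234\right) \left(-119\right) + 867 = 237 \left(-119\right) + 867 = -28203 + 867 = -27336$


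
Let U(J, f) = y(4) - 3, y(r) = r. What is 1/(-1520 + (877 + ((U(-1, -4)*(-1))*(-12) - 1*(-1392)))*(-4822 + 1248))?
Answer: -1/8153814 ≈ -1.2264e-7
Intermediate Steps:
U(J, f) = 1 (U(J, f) = 4 - 3 = 1)
1/(-1520 + (877 + ((U(-1, -4)*(-1))*(-12) - 1*(-1392)))*(-4822 + 1248)) = 1/(-1520 + (877 + ((1*(-1))*(-12) - 1*(-1392)))*(-4822 + 1248)) = 1/(-1520 + (877 + (-1*(-12) + 1392))*(-3574)) = 1/(-1520 + (877 + (12 + 1392))*(-3574)) = 1/(-1520 + (877 + 1404)*(-3574)) = 1/(-1520 + 2281*(-3574)) = 1/(-1520 - 8152294) = 1/(-8153814) = -1/8153814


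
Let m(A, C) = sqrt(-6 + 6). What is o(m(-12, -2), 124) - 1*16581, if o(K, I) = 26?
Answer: -16555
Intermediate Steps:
m(A, C) = 0 (m(A, C) = sqrt(0) = 0)
o(m(-12, -2), 124) - 1*16581 = 26 - 1*16581 = 26 - 16581 = -16555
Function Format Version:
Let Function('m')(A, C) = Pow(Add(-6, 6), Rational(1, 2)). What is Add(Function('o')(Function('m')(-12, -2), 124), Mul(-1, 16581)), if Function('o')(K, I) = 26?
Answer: -16555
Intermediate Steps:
Function('m')(A, C) = 0 (Function('m')(A, C) = Pow(0, Rational(1, 2)) = 0)
Add(Function('o')(Function('m')(-12, -2), 124), Mul(-1, 16581)) = Add(26, Mul(-1, 16581)) = Add(26, -16581) = -16555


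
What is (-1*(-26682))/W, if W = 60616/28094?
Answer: 187401027/15154 ≈ 12366.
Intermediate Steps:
W = 30308/14047 (W = 60616*(1/28094) = 30308/14047 ≈ 2.1576)
(-1*(-26682))/W = (-1*(-26682))/(30308/14047) = 26682*(14047/30308) = 187401027/15154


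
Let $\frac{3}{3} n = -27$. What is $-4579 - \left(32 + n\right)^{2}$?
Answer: $-4604$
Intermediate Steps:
$n = -27$
$-4579 - \left(32 + n\right)^{2} = -4579 - \left(32 - 27\right)^{2} = -4579 - 5^{2} = -4579 - 25 = -4604$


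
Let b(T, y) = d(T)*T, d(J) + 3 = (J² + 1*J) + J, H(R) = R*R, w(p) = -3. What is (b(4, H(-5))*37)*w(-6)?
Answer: -9324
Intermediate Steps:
H(R) = R²
d(J) = -3 + J² + 2*J (d(J) = -3 + ((J² + 1*J) + J) = -3 + ((J² + J) + J) = -3 + ((J + J²) + J) = -3 + (J² + 2*J) = -3 + J² + 2*J)
b(T, y) = T*(-3 + T² + 2*T) (b(T, y) = (-3 + T² + 2*T)*T = T*(-3 + T² + 2*T))
(b(4, H(-5))*37)*w(-6) = ((4*(-3 + 4² + 2*4))*37)*(-3) = ((4*(-3 + 16 + 8))*37)*(-3) = ((4*21)*37)*(-3) = (84*37)*(-3) = 3108*(-3) = -9324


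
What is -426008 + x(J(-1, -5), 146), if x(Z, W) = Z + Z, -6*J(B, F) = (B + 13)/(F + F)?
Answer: -2130038/5 ≈ -4.2601e+5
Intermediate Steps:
J(B, F) = -(13 + B)/(12*F) (J(B, F) = -(B + 13)/(6*(F + F)) = -(13 + B)/(6*(2*F)) = -(13 + B)*1/(2*F)/6 = -(13 + B)/(12*F))
x(Z, W) = 2*Z
-426008 + x(J(-1, -5), 146) = -426008 + 2*((1/12)*(-13 - 1*(-1))/(-5)) = -426008 + 2*((1/12)*(-⅕)*(-13 + 1)) = -426008 + 2*((1/12)*(-⅕)*(-12)) = -426008 + 2*(⅕) = -426008 + ⅖ = -2130038/5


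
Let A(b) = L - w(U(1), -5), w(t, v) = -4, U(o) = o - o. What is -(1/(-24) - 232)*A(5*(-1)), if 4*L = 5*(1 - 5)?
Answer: -5569/24 ≈ -232.04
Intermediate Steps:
U(o) = 0
L = -5 (L = (5*(1 - 5))/4 = (5*(-4))/4 = (¼)*(-20) = -5)
A(b) = -1 (A(b) = -5 - 1*(-4) = -5 + 4 = -1)
-(1/(-24) - 232)*A(5*(-1)) = -(1/(-24) - 232)*(-1) = -(-1/24 - 232)*(-1) = -(-5569)*(-1)/24 = -1*5569/24 = -5569/24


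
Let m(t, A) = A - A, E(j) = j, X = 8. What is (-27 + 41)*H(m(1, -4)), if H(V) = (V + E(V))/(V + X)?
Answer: 0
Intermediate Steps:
m(t, A) = 0
H(V) = 2*V/(8 + V) (H(V) = (V + V)/(V + 8) = (2*V)/(8 + V) = 2*V/(8 + V))
(-27 + 41)*H(m(1, -4)) = (-27 + 41)*(2*0/(8 + 0)) = 14*(2*0/8) = 14*(2*0*(⅛)) = 14*0 = 0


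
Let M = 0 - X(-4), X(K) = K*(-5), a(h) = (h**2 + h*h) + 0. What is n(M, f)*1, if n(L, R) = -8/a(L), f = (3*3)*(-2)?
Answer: -1/100 ≈ -0.010000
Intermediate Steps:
a(h) = 2*h**2 (a(h) = (h**2 + h**2) + 0 = 2*h**2 + 0 = 2*h**2)
X(K) = -5*K
f = -18 (f = 9*(-2) = -18)
M = -20 (M = 0 - (-5)*(-4) = 0 - 1*20 = 0 - 20 = -20)
n(L, R) = -4/L**2 (n(L, R) = -8*1/(2*L**2) = -4/L**2)
n(M, f)*1 = -4/(-20)**2*1 = -4*1/400*1 = -1/100*1 = -1/100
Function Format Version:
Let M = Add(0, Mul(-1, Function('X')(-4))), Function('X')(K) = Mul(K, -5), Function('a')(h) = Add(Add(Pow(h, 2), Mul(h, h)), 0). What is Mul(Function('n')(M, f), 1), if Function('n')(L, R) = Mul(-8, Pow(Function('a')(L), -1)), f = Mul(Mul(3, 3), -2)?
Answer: Rational(-1, 100) ≈ -0.010000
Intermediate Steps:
Function('a')(h) = Mul(2, Pow(h, 2)) (Function('a')(h) = Add(Add(Pow(h, 2), Pow(h, 2)), 0) = Add(Mul(2, Pow(h, 2)), 0) = Mul(2, Pow(h, 2)))
Function('X')(K) = Mul(-5, K)
f = -18 (f = Mul(9, -2) = -18)
M = -20 (M = Add(0, Mul(-1, Mul(-5, -4))) = Add(0, Mul(-1, 20)) = Add(0, -20) = -20)
Function('n')(L, R) = Mul(-4, Pow(L, -2)) (Function('n')(L, R) = Mul(-8, Pow(Mul(2, Pow(L, 2)), -1)) = Mul(-8, Mul(Rational(1, 2), Pow(L, -2))) = Mul(-4, Pow(L, -2)))
Mul(Function('n')(M, f), 1) = Mul(Mul(-4, Pow(-20, -2)), 1) = Mul(Mul(-4, Rational(1, 400)), 1) = Mul(Rational(-1, 100), 1) = Rational(-1, 100)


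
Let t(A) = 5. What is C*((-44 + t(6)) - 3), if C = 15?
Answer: -630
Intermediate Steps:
C*((-44 + t(6)) - 3) = 15*((-44 + 5) - 3) = 15*(-39 - 3) = 15*(-42) = -630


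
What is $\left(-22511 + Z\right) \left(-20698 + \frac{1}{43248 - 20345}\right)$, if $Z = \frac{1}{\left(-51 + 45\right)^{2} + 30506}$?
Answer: $\frac{325921503384777573}{699503426} \approx 4.6593 \cdot 10^{8}$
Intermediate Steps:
$Z = \frac{1}{30542}$ ($Z = \frac{1}{\left(-6\right)^{2} + 30506} = \frac{1}{36 + 30506} = \frac{1}{30542} \approx 3.2742 \cdot 10^{-5}$)
$\left(-22511 + Z\right) \left(-20698 + \frac{1}{43248 - 20345}\right) = \left(-22511 + \frac{1}{30542}\right) \left(-20698 + \frac{1}{43248 - 20345}\right) = - \frac{687530961 \left(-20698 + \frac{1}{22903}\right)}{30542} = \left(- \frac{687530961}{30542}\right) \left(- \frac{474046293}{22903}\right) = \frac{325921503384777573}{699503426}$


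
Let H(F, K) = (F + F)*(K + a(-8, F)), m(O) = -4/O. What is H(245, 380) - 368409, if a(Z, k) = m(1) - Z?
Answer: -180249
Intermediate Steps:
a(Z, k) = -4 - Z (a(Z, k) = -4/1 - Z = -4*1 - Z = -4 - Z)
H(F, K) = 2*F*(4 + K) (H(F, K) = (F + F)*(K + (-4 - 1*(-8))) = (2*F)*(K + (-4 + 8)) = (2*F)*(K + 4) = (2*F)*(4 + K) = 2*F*(4 + K))
H(245, 380) - 368409 = 2*245*(4 + 380) - 368409 = 2*245*384 - 368409 = 188160 - 368409 = -180249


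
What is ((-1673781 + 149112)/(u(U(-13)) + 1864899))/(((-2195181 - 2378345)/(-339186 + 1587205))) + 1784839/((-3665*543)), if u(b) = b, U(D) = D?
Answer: -11436294169378808659/16973728434929403420 ≈ -0.67376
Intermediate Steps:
((-1673781 + 149112)/(u(U(-13)) + 1864899))/(((-2195181 - 2378345)/(-339186 + 1587205))) + 1784839/((-3665*543)) = ((-1673781 + 149112)/(-13 + 1864899))/(((-2195181 - 2378345)/(-339186 + 1587205))) + 1784839/((-3665*543)) = (-1524669/1864886)/((-4573526/1248019)) + 1784839/(-1990095) = (-1524669*1/1864886)/((-4573526*1/1248019)) + 1784839*(-1/1990095) = -1524669/(1864886*(-4573526/1248019)) - 1784839/1990095 = -1524669/1864886*(-1248019/4573526) - 1784839/1990095 = 1902815880711/8529104608036 - 1784839/1990095 = -11436294169378808659/16973728434929403420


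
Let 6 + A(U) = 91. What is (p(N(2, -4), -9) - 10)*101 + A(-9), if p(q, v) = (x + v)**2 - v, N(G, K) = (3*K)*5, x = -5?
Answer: 19780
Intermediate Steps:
A(U) = 85 (A(U) = -6 + 91 = 85)
N(G, K) = 15*K
p(q, v) = (-5 + v)**2 - v
(p(N(2, -4), -9) - 10)*101 + A(-9) = (((-5 - 9)**2 - 1*(-9)) - 10)*101 + 85 = (((-14)**2 + 9) - 10)*101 + 85 = ((196 + 9) - 10)*101 + 85 = (205 - 10)*101 + 85 = 195*101 + 85 = 19695 + 85 = 19780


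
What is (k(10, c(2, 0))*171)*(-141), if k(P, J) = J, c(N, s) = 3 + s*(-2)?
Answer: -72333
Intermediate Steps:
c(N, s) = 3 - 2*s
(k(10, c(2, 0))*171)*(-141) = ((3 - 2*0)*171)*(-141) = ((3 + 0)*171)*(-141) = (3*171)*(-141) = 513*(-141) = -72333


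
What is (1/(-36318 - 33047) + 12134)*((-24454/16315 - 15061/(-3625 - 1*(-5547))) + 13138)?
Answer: 346501731948940772133/2175108131950 ≈ 1.5930e+8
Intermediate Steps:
(1/(-36318 - 33047) + 12134)*((-24454/16315 - 15061/(-3625 - 1*(-5547))) + 13138) = (1/(-69365) + 12134)*((-24454*1/16315 - 15061/(-3625 + 5547)) + 13138) = (-1/69365 + 12134)*((-24454/16315 - 15061/1922) + 13138) = 841674909*((-24454/16315 - 15061*1/1922) + 13138)/69365 = 841674909*((-24454/16315 - 15061/1922) + 13138)/69365 = 841674909*(-292720803/31357430 + 13138)/69365 = (841674909/69365)*(411681194537/31357430) = 346501731948940772133/2175108131950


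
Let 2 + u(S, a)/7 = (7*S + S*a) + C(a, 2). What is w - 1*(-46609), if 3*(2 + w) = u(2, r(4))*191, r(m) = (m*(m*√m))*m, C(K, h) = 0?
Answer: 498137/3 ≈ 1.6605e+5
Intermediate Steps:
r(m) = m^(7/2) (r(m) = (m*m^(3/2))*m = m^(5/2)*m = m^(7/2))
u(S, a) = -14 + 49*S + 7*S*a (u(S, a) = -14 + 7*((7*S + S*a) + 0) = -14 + 7*(7*S + S*a) = -14 + (49*S + 7*S*a) = -14 + 49*S + 7*S*a)
w = 358310/3 (w = -2 + ((-14 + 49*2 + 7*2*4^(7/2))*191)/3 = -2 + ((-14 + 98 + 7*2*128)*191)/3 = -2 + ((-14 + 98 + 1792)*191)/3 = -2 + (1876*191)/3 = -2 + (⅓)*358316 = -2 + 358316/3 = 358310/3 ≈ 1.1944e+5)
w - 1*(-46609) = 358310/3 - 1*(-46609) = 358310/3 + 46609 = 498137/3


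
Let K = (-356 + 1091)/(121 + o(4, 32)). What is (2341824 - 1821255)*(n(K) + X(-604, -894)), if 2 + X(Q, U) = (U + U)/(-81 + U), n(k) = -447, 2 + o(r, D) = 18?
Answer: -75653772201/325 ≈ -2.3278e+8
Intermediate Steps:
o(r, D) = 16 (o(r, D) = -2 + 18 = 16)
K = 735/137 (K = (-356 + 1091)/(121 + 16) = 735/137 ≈ 5.3650)
X(Q, U) = -2 + 2*U/(-81 + U) (X(Q, U) = -2 + (U + U)/(-81 + U) = -2 + (2*U)/(-81 + U) = -2 + 2*U/(-81 + U))
(2341824 - 1821255)*(n(K) + X(-604, -894)) = (2341824 - 1821255)*(-447 + 162/(-81 - 894)) = 520569*(-447 + 162/(-975)) = 520569*(-447 + 162*(-1/975)) = 520569*(-447 - 54/325) = 520569*(-145329/325) = -75653772201/325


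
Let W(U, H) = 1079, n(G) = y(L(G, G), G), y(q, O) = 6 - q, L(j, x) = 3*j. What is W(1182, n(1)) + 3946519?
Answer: 3947598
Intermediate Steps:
n(G) = 6 - 3*G
W(1182, n(1)) + 3946519 = 1079 + 3946519 = 3947598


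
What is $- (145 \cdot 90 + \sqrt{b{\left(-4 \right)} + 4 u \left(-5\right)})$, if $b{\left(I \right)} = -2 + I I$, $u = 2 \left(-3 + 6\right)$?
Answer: $-13050 - i \sqrt{106} \approx -13050.0 - 10.296 i$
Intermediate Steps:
$u = 6$ ($u = 2 \cdot 3 = 6$)
$b{\left(I \right)} = -2 + I^{2}$
$- (145 \cdot 90 + \sqrt{b{\left(-4 \right)} + 4 u \left(-5\right)}) = - (145 \cdot 90 + \sqrt{\left(-2 + \left(-4\right)^{2}\right) + 4 \cdot 6 \left(-5\right)}) = - (13050 + \sqrt{\left(-2 + 16\right) + 24 \left(-5\right)}) = - (13050 + \sqrt{14 - 120}) = - (13050 + \sqrt{-106}) = - (13050 + i \sqrt{106}) = -13050 - i \sqrt{106}$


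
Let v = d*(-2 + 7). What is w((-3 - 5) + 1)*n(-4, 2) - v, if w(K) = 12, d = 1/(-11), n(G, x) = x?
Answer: 269/11 ≈ 24.455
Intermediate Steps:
d = -1/11 ≈ -0.090909
v = -5/11 (v = -(-2 + 7)/11 = -1/11*5 = -5/11 ≈ -0.45455)
w((-3 - 5) + 1)*n(-4, 2) - v = 12*2 - 1*(-5/11) = 24 + 5/11 = 269/11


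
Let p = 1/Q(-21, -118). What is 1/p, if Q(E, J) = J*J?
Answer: 13924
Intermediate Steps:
Q(E, J) = J²
p = 1/13924 (p = 1/((-118)²) = 1/13924 ≈ 7.1818e-5)
1/p = 1/(1/13924) = 13924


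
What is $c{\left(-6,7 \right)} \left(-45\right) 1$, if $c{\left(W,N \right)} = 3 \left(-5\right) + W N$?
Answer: $2565$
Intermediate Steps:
$c{\left(W,N \right)} = -15 + N W$
$c{\left(-6,7 \right)} \left(-45\right) 1 = \left(-15 + 7 \left(-6\right)\right) \left(-45\right) 1 = \left(-15 - 42\right) \left(-45\right) 1 = \left(-57\right) \left(-45\right) 1 = 2565 \cdot 1 = 2565$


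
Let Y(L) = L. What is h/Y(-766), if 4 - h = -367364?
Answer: -183684/383 ≈ -479.59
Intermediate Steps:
h = 367368 (h = 4 - 1*(-367364) = 4 + 367364 = 367368)
h/Y(-766) = 367368/(-766) = 367368*(-1/766) = -183684/383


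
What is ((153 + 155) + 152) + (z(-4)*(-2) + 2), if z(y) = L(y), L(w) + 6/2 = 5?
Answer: 458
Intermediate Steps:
L(w) = 2 (L(w) = -3 + 5 = 2)
z(y) = 2
((153 + 155) + 152) + (z(-4)*(-2) + 2) = ((153 + 155) + 152) + (2*(-2) + 2) = (308 + 152) + (-4 + 2) = 460 - 2 = 458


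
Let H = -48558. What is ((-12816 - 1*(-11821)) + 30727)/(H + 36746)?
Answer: -7433/2953 ≈ -2.5171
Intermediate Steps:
((-12816 - 1*(-11821)) + 30727)/(H + 36746) = ((-12816 - 1*(-11821)) + 30727)/(-48558 + 36746) = ((-12816 + 11821) + 30727)/(-11812) = (-995 + 30727)*(-1/11812) = 29732*(-1/11812) = -7433/2953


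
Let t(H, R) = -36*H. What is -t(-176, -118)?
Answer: -6336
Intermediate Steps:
-t(-176, -118) = -(-36)*(-176) = -1*6336 = -6336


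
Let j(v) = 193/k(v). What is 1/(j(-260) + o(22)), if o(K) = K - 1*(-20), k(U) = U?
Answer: 260/10727 ≈ 0.024238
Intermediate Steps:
o(K) = 20 + K (o(K) = K + 20 = 20 + K)
j(v) = 193/v
1/(j(-260) + o(22)) = 1/(193/(-260) + (20 + 22)) = 1/(193*(-1/260) + 42) = 1/(-193/260 + 42) = 1/(10727/260) = 260/10727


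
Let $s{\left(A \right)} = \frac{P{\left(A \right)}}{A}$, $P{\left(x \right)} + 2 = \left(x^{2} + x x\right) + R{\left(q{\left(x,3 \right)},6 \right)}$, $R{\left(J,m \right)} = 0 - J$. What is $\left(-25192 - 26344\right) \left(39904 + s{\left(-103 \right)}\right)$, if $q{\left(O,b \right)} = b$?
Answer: $- \frac{210725498864}{103} \approx -2.0459 \cdot 10^{9}$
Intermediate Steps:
$R{\left(J,m \right)} = - J$
$P{\left(x \right)} = -5 + 2 x^{2}$ ($P{\left(x \right)} = -2 - \left(3 - x^{2} - x x\right) = -2 + \left(\left(x^{2} + x^{2}\right) - 3\right) = -2 + \left(2 x^{2} - 3\right) = -2 + \left(-3 + 2 x^{2}\right) = -5 + 2 x^{2}$)
$s{\left(A \right)} = \frac{-5 + 2 A^{2}}{A}$
$\left(-25192 - 26344\right) \left(39904 + s{\left(-103 \right)}\right) = \left(-25192 - 26344\right) \left(39904 + \left(- \frac{5}{-103} + 2 \left(-103\right)\right)\right) = \left(-25192 - 26344\right) \left(39904 - \frac{21213}{103}\right) = - 51536 \left(39904 + \left(\frac{5}{103} - 206\right)\right) = - 51536 \left(39904 - \frac{21213}{103}\right) = \left(-51536\right) \frac{4088899}{103} = - \frac{210725498864}{103}$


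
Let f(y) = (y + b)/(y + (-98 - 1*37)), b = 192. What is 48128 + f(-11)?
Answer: 7026507/146 ≈ 48127.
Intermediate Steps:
f(y) = (192 + y)/(-135 + y) (f(y) = (y + 192)/(y + (-98 - 1*37)) = (192 + y)/(y + (-98 - 37)) = (192 + y)/(y - 135) = (192 + y)/(-135 + y))
48128 + f(-11) = 48128 + (192 - 11)/(-135 - 11) = 48128 + 181/(-146) = 48128 - 1/146*181 = 48128 - 181/146 = 7026507/146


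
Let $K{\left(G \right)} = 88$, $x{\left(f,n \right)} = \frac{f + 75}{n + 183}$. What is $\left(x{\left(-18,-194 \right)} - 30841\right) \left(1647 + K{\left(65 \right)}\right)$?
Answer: $- \frac{588699380}{11} \approx -5.3518 \cdot 10^{7}$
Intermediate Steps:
$x{\left(f,n \right)} = \frac{75 + f}{183 + n}$
$\left(x{\left(-18,-194 \right)} - 30841\right) \left(1647 + K{\left(65 \right)}\right) = \left(\frac{75 - 18}{183 - 194} - 30841\right) \left(1647 + 88\right) = \left(\frac{1}{-11} \cdot 57 - 30841\right) 1735 = \left(\left(- \frac{1}{11}\right) 57 - 30841\right) 1735 = \left(- \frac{57}{11} - 30841\right) 1735 = \left(- \frac{339308}{11}\right) 1735 = - \frac{588699380}{11}$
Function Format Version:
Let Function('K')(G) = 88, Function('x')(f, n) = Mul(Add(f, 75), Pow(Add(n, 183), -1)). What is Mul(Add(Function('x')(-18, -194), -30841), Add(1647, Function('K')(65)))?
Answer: Rational(-588699380, 11) ≈ -5.3518e+7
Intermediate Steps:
Function('x')(f, n) = Mul(Pow(Add(183, n), -1), Add(75, f)) (Function('x')(f, n) = Mul(Add(75, f), Pow(Add(183, n), -1)) = Mul(Pow(Add(183, n), -1), Add(75, f)))
Mul(Add(Function('x')(-18, -194), -30841), Add(1647, Function('K')(65))) = Mul(Add(Mul(Pow(Add(183, -194), -1), Add(75, -18)), -30841), Add(1647, 88)) = Mul(Add(Mul(Pow(-11, -1), 57), -30841), 1735) = Mul(Add(Mul(Rational(-1, 11), 57), -30841), 1735) = Mul(Add(Rational(-57, 11), -30841), 1735) = Mul(Rational(-339308, 11), 1735) = Rational(-588699380, 11)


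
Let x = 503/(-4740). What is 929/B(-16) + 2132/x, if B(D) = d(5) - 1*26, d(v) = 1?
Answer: -253109287/12575 ≈ -20128.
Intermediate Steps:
B(D) = -25 (B(D) = 1 - 1*26 = 1 - 26 = -25)
x = -503/4740 (x = 503*(-1/4740) = -503/4740 ≈ -0.10612)
929/B(-16) + 2132/x = 929/(-25) + 2132/(-503/4740) = 929*(-1/25) + 2132*(-4740/503) = -929/25 - 10105680/503 = -253109287/12575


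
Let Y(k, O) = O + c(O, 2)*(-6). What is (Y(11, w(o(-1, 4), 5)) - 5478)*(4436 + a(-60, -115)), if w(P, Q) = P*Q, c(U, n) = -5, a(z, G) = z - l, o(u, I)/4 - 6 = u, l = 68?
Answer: -23039184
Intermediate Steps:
o(u, I) = 24 + 4*u
a(z, G) = -68 + z (a(z, G) = z - 1*68 = z - 68 = -68 + z)
Y(k, O) = 30 + O (Y(k, O) = O - 5*(-6) = O + 30 = 30 + O)
(Y(11, w(o(-1, 4), 5)) - 5478)*(4436 + a(-60, -115)) = ((30 + (24 + 4*(-1))*5) - 5478)*(4436 + (-68 - 60)) = ((30 + (24 - 4)*5) - 5478)*(4436 - 128) = ((30 + 20*5) - 5478)*4308 = ((30 + 100) - 5478)*4308 = (130 - 5478)*4308 = -5348*4308 = -23039184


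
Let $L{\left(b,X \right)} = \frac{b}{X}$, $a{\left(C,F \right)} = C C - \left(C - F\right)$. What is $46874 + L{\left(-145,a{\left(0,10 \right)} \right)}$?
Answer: $\frac{93719}{2} \approx 46860.0$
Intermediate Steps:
$a{\left(C,F \right)} = F + C^{2} - C$ ($a{\left(C,F \right)} = C^{2} - \left(C - F\right) = F + C^{2} - C$)
$46874 + L{\left(-145,a{\left(0,10 \right)} \right)} = 46874 - \frac{145}{10 + 0^{2} - 0} = 46874 - \frac{145}{10 + 0 + 0} = 46874 - \frac{145}{10} = 46874 - \frac{29}{2} = \frac{93719}{2}$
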